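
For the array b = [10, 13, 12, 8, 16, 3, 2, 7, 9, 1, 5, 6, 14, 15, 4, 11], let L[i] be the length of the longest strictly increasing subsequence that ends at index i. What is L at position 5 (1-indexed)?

3

dp[i] = 1 + max{dp[j] : j<i, b[j]<b[i]} (or 1 if no such j):
i:      1  2  3  4  5  6  7  8  9 10 11 12 13 14 15 16
b[i]:  10 13 12  8 16  3  2  7  9  1  5  6 14 15  4 11
dp:     1  2  2  1  3  1  1  2  3  1  2  3  4  5  2  4
At index 5 the value is 3.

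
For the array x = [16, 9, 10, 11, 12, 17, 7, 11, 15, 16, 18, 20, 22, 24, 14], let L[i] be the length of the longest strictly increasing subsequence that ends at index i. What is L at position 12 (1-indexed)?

dp[i] = 1 + max{dp[j] : j<i, x[j]<x[i]} (or 1 if no such j):
i:      1  2  3  4  5  6  7  8  9 10 11 12 13 14 15
x[i]:  16  9 10 11 12 17  7 11 15 16 18 20 22 24 14
dp:     1  1  2  3  4  5  1  3  5  6  7  8  9 10  5
At index 12 the value is 8.

8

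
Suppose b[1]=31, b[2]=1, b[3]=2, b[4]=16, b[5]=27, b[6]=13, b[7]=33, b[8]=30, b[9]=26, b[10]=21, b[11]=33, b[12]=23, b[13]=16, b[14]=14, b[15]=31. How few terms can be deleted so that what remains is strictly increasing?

9

Fewest deletions = n − (longest strictly increasing subsequence).
Patience tails:
31 → extends → [31]
1 → replaces 31 → [1]
2 → extends → [1, 2]
16 → extends → [1, 2, 16]
27 → extends → [1, 2, 16, 27]
13 → replaces 16 → [1, 2, 13, 27]
33 → extends → [1, 2, 13, 27, 33]
30 → replaces 33 → [1, 2, 13, 27, 30]
26 → replaces 27 → [1, 2, 13, 26, 30]
21 → replaces 26 → [1, 2, 13, 21, 30]
33 → extends → [1, 2, 13, 21, 30, 33]
23 → replaces 30 → [1, 2, 13, 21, 23, 33]
16 → replaces 21 → [1, 2, 13, 16, 23, 33]
14 → replaces 16 → [1, 2, 13, 14, 23, 33]
31 → replaces 33 → [1, 2, 13, 14, 23, 31]
Longest strictly increasing subsequence has length 6, so deletions = 15 − 6 = 9.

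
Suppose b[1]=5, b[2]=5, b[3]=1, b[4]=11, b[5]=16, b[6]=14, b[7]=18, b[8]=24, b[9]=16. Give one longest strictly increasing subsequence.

5, 11, 16, 18, 24

Patience tails give the LIS length; then backtrack through the dp parents:
5 → extends → [5]
5 → already a tail → [5]
1 → replaces 5 → [1]
11 → extends → [1, 11]
16 → extends → [1, 11, 16]
14 → replaces 16 → [1, 11, 14]
18 → extends → [1, 11, 14, 18]
24 → extends → [1, 11, 14, 18, 24]
16 → replaces 18 → [1, 11, 14, 16, 24]
Length 5; one witness is 5, 11, 16, 18, 24.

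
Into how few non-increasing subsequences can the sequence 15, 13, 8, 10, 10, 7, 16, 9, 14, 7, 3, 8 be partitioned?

Place each on the leftmost legal pile:
15 → new pile 1 (tops now [15])
13 → pile 1 (tops now [13])
8 → pile 1 (tops now [8])
10 → new pile 2 (tops now [8, 10])
10 → pile 2 (tops now [8, 10])
7 → pile 1 (tops now [7, 10])
16 → new pile 3 (tops now [7, 10, 16])
9 → pile 2 (tops now [7, 9, 16])
14 → pile 3 (tops now [7, 9, 14])
7 → pile 1 (tops now [7, 9, 14])
3 → pile 1 (tops now [3, 9, 14])
8 → pile 2 (tops now [3, 8, 14])
Three piles.

3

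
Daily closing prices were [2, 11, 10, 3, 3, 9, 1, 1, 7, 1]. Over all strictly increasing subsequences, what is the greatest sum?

Let S[i] be the best sum of a strictly increasing subsequence ending at i:
i:      1  2  3  4  5  6  7  8  9 10
a[i]:   2 11 10  3  3  9  1  1  7  1
S:      2 13 12  5  5 14  1  1 12  1
Maximum is 14 (e.g. 2 + 3 + 9).

14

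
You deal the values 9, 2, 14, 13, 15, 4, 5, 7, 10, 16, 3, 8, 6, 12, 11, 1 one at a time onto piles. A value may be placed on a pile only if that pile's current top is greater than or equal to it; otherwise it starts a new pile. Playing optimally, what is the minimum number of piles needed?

6

Place each on the leftmost legal pile:
9 → new pile 1 (tops now [9])
2 → pile 1 (tops now [2])
14 → new pile 2 (tops now [2, 14])
13 → pile 2 (tops now [2, 13])
15 → new pile 3 (tops now [2, 13, 15])
4 → pile 2 (tops now [2, 4, 15])
5 → pile 3 (tops now [2, 4, 5])
7 → new pile 4 (tops now [2, 4, 5, 7])
10 → new pile 5 (tops now [2, 4, 5, 7, 10])
16 → new pile 6 (tops now [2, 4, 5, 7, 10, 16])
3 → pile 2 (tops now [2, 3, 5, 7, 10, 16])
8 → pile 5 (tops now [2, 3, 5, 7, 8, 16])
6 → pile 4 (tops now [2, 3, 5, 6, 8, 16])
12 → pile 6 (tops now [2, 3, 5, 6, 8, 12])
11 → pile 6 (tops now [2, 3, 5, 6, 8, 11])
1 → pile 1 (tops now [1, 3, 5, 6, 8, 11])
Six piles.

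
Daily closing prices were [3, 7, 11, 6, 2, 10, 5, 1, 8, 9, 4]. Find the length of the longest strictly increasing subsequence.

Let dp[i] be the length of the longest such subsequence ending at index i:
i:      1  2  3  4  5  6  7  8  9 10 11
a[i]:   3  7 11  6  2 10  5  1  8  9  4
dp:     1  2  3  2  1  3  2  1  3  4  2
Maximum dp value is 4.

4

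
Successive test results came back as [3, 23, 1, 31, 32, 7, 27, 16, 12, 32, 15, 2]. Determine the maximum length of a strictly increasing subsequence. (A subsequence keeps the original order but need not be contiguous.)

Track the smallest tail for each achievable length (strict):
3 → extends → [3]
23 → extends → [3, 23]
1 → replaces 3 → [1, 23]
31 → extends → [1, 23, 31]
32 → extends → [1, 23, 31, 32]
7 → replaces 23 → [1, 7, 31, 32]
27 → replaces 31 → [1, 7, 27, 32]
16 → replaces 27 → [1, 7, 16, 32]
12 → replaces 16 → [1, 7, 12, 32]
32 → already a tail → [1, 7, 12, 32]
15 → replaces 32 → [1, 7, 12, 15]
2 → replaces 7 → [1, 2, 12, 15]
Four tails, so the longest strictly increasing subsequence has length 4 (e.g. 3, 23, 31, 32).

4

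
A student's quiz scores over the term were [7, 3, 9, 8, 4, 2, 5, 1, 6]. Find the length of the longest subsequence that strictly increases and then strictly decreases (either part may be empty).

inc[i] = longest strictly increasing subsequence ending at i; dec[i] = longest strictly decreasing subsequence starting at i:
i:     1 2 3 4 5 6 7 8 9
a[i]:  7 3 9 8 4 2 5 1 6
inc:   1 1 2 2 2 1 3 1 4
dec:   4 3 5 4 3 2 2 1 1
Best peak at i=3 (value 9): inc=2, dec=5, length 2+5−1 = 6.

6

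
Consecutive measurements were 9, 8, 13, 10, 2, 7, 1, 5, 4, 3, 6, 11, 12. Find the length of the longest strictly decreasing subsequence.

Negate each value so 'decreasing' becomes 'increasing', then run patience tails on the negated sequence:
-9 → extends → [-9]
-8 → extends → [-9, -8]
-13 → replaces -9 → [-13, -8]
-10 → replaces -8 → [-13, -10]
-2 → extends → [-13, -10, -2]
-7 → replaces -2 → [-13, -10, -7]
-1 → extends → [-13, -10, -7, -1]
-5 → replaces -1 → [-13, -10, -7, -5]
-4 → extends → [-13, -10, -7, -5, -4]
-3 → extends → [-13, -10, -7, -5, -4, -3]
-6 → replaces -5 → [-13, -10, -7, -6, -4, -3]
-11 → replaces -10 → [-13, -11, -7, -6, -4, -3]
-12 → replaces -11 → [-13, -12, -7, -6, -4, -3]
Six tails, so the longest strictly decreasing subsequence of the original has length 6.

6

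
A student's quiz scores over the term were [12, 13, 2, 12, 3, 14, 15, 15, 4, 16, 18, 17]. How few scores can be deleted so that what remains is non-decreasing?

Fewest deletions = n − (longest non-decreasing subsequence).
Patience tails:
12 → extends → [12]
13 → extends → [12, 13]
2 → replaces 12 → [2, 13]
12 → replaces 13 → [2, 12]
3 → replaces 12 → [2, 3]
14 → extends → [2, 3, 14]
15 → extends → [2, 3, 14, 15]
15 → extends → [2, 3, 14, 15, 15]
4 → replaces 14 → [2, 3, 4, 15, 15]
16 → extends → [2, 3, 4, 15, 15, 16]
18 → extends → [2, 3, 4, 15, 15, 16, 18]
17 → replaces 18 → [2, 3, 4, 15, 15, 16, 17]
Longest non-decreasing subsequence has length 7, so deletions = 12 − 7 = 5.

5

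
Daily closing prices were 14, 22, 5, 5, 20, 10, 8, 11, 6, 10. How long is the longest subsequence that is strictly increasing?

Track the smallest tail for each achievable length (strict):
14 → extends → [14]
22 → extends → [14, 22]
5 → replaces 14 → [5, 22]
5 → already a tail → [5, 22]
20 → replaces 22 → [5, 20]
10 → replaces 20 → [5, 10]
8 → replaces 10 → [5, 8]
11 → extends → [5, 8, 11]
6 → replaces 8 → [5, 6, 11]
10 → replaces 11 → [5, 6, 10]
Three tails, so the longest strictly increasing subsequence has length 3 (e.g. 5, 10, 11).

3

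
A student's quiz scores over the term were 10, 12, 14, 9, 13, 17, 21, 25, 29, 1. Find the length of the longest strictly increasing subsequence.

7

Let dp[i] be the length of the longest such subsequence ending at index i:
i:      1  2  3  4  5  6  7  8  9 10
a[i]:  10 12 14  9 13 17 21 25 29  1
dp:     1  2  3  1  3  4  5  6  7  1
Maximum dp value is 7.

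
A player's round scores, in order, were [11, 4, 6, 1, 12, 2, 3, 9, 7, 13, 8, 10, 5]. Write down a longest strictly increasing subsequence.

1, 2, 3, 7, 8, 10

Patience tails give the LIS length; then backtrack through the dp parents:
11 → extends → [11]
4 → replaces 11 → [4]
6 → extends → [4, 6]
1 → replaces 4 → [1, 6]
12 → extends → [1, 6, 12]
2 → replaces 6 → [1, 2, 12]
3 → replaces 12 → [1, 2, 3]
9 → extends → [1, 2, 3, 9]
7 → replaces 9 → [1, 2, 3, 7]
13 → extends → [1, 2, 3, 7, 13]
8 → replaces 13 → [1, 2, 3, 7, 8]
10 → extends → [1, 2, 3, 7, 8, 10]
5 → replaces 7 → [1, 2, 3, 5, 8, 10]
Length 6; one witness is 1, 2, 3, 7, 8, 10.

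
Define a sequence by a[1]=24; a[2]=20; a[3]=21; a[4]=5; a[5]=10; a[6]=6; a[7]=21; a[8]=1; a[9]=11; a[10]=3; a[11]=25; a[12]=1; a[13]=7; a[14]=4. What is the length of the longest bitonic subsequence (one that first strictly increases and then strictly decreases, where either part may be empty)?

6

inc[i] = longest strictly increasing subsequence ending at i; dec[i] = longest strictly decreasing subsequence starting at i:
i:      1  2  3  4  5  6  7  8  9 10 11 12 13 14
a[i]:  24 20 21  5 10  6 21  1 11  3 25  1  7  4
inc:    1  1  2  1  2  2  3  1  3  2  4  1  3  3
dec:    6  5  5  3  4  3  4  1  3  2  3  1  2  1
Best peak at i=1 (value 24): inc=1, dec=6, length 1+6−1 = 6.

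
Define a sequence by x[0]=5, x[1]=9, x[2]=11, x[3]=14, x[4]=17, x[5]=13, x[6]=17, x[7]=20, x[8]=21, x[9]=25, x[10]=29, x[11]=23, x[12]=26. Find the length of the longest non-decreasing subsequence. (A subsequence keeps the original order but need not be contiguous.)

Let dp[i] be the length of the longest such subsequence ending at index i:
i:      0  1  2  3  4  5  6  7  8  9 10 11 12
x[i]:   5  9 11 14 17 13 17 20 21 25 29 23 26
dp:     1  2  3  4  5  4  6  7  8  9 10  9 10
Maximum dp value is 10.

10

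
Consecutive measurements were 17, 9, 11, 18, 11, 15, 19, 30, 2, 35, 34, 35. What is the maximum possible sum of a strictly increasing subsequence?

156

Let S[i] be the best sum of a strictly increasing subsequence ending at i:
i:       1   2   3   4   5   6   7   8   9  10  11  12
a[i]:   17   9  11  18  11  15  19  30   2  35  34  35
S:      17   9  20  38  20  35  57  87   2 122 121 156
Maximum is 156 (e.g. 9 + 11 + 18 + 19 + 30 + 34 + 35).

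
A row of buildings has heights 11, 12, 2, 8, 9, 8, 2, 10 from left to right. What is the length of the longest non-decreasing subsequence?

Let dp[i] be the length of the longest such subsequence ending at index i:
i:      1  2  3  4  5  6  7  8
a[i]:  11 12  2  8  9  8  2 10
dp:     1  2  1  2  3  3  2  4
Maximum dp value is 4.

4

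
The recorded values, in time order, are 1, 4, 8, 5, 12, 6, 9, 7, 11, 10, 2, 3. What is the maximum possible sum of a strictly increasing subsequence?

36

Let S[i] be the best sum of a strictly increasing subsequence ending at i:
i:      1  2  3  4  5  6  7  8  9 10 11 12
a[i]:   1  4  8  5 12  6  9  7 11 10  2  3
S:      1  5 13 10 25 16 25 23 36 35  3  6
Maximum is 36 (e.g. 1 + 4 + 5 + 6 + 9 + 11).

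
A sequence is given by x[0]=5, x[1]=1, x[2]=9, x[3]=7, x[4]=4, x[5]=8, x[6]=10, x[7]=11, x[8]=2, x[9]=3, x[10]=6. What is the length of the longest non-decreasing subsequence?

Track the smallest tail for each achievable length (allowing ties):
5 → extends → [5]
1 → replaces 5 → [1]
9 → extends → [1, 9]
7 → replaces 9 → [1, 7]
4 → replaces 7 → [1, 4]
8 → extends → [1, 4, 8]
10 → extends → [1, 4, 8, 10]
11 → extends → [1, 4, 8, 10, 11]
2 → replaces 4 → [1, 2, 8, 10, 11]
3 → replaces 8 → [1, 2, 3, 10, 11]
6 → replaces 10 → [1, 2, 3, 6, 11]
Five tails, so the longest non-decreasing subsequence has length 5 (e.g. 5, 7, 8, 10, 11).

5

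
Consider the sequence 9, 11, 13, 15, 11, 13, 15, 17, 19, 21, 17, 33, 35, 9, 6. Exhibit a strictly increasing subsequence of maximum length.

9, 11, 13, 15, 17, 19, 21, 33, 35

Patience tails give the LIS length; then backtrack through the dp parents:
9 → extends → [9]
11 → extends → [9, 11]
13 → extends → [9, 11, 13]
15 → extends → [9, 11, 13, 15]
11 → already a tail → [9, 11, 13, 15]
13 → already a tail → [9, 11, 13, 15]
15 → already a tail → [9, 11, 13, 15]
17 → extends → [9, 11, 13, 15, 17]
19 → extends → [9, 11, 13, 15, 17, 19]
21 → extends → [9, 11, 13, 15, 17, 19, 21]
17 → already a tail → [9, 11, 13, 15, 17, 19, 21]
33 → extends → [9, 11, 13, 15, 17, 19, 21, 33]
35 → extends → [9, 11, 13, 15, 17, 19, 21, 33, 35]
9 → already a tail → [9, 11, 13, 15, 17, 19, 21, 33, 35]
6 → replaces 9 → [6, 11, 13, 15, 17, 19, 21, 33, 35]
Length 9; one witness is 9, 11, 13, 15, 17, 19, 21, 33, 35.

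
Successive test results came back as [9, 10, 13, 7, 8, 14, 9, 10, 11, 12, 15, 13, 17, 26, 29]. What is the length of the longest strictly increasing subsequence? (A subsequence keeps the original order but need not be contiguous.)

Track the smallest tail for each achievable length (strict):
9 → extends → [9]
10 → extends → [9, 10]
13 → extends → [9, 10, 13]
7 → replaces 9 → [7, 10, 13]
8 → replaces 10 → [7, 8, 13]
14 → extends → [7, 8, 13, 14]
9 → replaces 13 → [7, 8, 9, 14]
10 → replaces 14 → [7, 8, 9, 10]
11 → extends → [7, 8, 9, 10, 11]
12 → extends → [7, 8, 9, 10, 11, 12]
15 → extends → [7, 8, 9, 10, 11, 12, 15]
13 → replaces 15 → [7, 8, 9, 10, 11, 12, 13]
17 → extends → [7, 8, 9, 10, 11, 12, 13, 17]
26 → extends → [7, 8, 9, 10, 11, 12, 13, 17, 26]
29 → extends → [7, 8, 9, 10, 11, 12, 13, 17, 26, 29]
Ten tails, so the longest strictly increasing subsequence has length 10 (e.g. 7, 8, 9, 10, 11, 12, 15, 17, 26, 29).

10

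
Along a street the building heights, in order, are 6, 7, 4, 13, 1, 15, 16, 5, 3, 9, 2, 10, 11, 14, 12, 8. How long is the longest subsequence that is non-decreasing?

Let dp[i] be the length of the longest such subsequence ending at index i:
i:      1  2  3  4  5  6  7  8  9 10 11 12 13 14 15 16
a[i]:   6  7  4 13  1 15 16  5  3  9  2 10 11 14 12  8
dp:     1  2  1  3  1  4  5  2  2  3  2  4  5  6  6  3
Maximum dp value is 6.

6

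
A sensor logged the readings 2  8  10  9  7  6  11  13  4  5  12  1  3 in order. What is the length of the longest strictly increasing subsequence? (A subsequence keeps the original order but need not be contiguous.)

5

Let dp[i] be the length of the longest such subsequence ending at index i:
i:      1  2  3  4  5  6  7  8  9 10 11 12 13
a[i]:   2  8 10  9  7  6 11 13  4  5 12  1  3
dp:     1  2  3  3  2  2  4  5  2  3  5  1  2
Maximum dp value is 5.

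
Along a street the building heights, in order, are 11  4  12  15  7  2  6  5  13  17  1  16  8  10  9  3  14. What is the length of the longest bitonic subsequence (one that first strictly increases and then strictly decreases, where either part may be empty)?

inc[i] = longest strictly increasing subsequence ending at i; dec[i] = longest strictly decreasing subsequence starting at i:
i:      1  2  3  4  5  6  7  8  9 10 11 12 13 14 15 16 17
a[i]:  11  4 12 15  7  2  6  5 13 17  1 16  8 10  9  3 14
inc:    1  1  2  3  2  1  2  2  3  4  1  4  3  4  4  2  5
dec:    5  3  5  5  4  2  3  2  4  5  1  4  2  3  2  1  1
Best peak at i=10 (value 17): inc=4, dec=5, length 4+5−1 = 8.

8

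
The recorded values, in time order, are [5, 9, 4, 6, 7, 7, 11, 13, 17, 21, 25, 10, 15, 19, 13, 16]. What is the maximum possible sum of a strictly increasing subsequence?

Let S[i] be the best sum of a strictly increasing subsequence ending at i:
i:       1   2   3   4   5   6   7   8   9  10  11  12  13  14  15  16
a[i]:    5   9   4   6   7   7  11  13  17  21  25  10  15  19  13  16
S:       5  14   4  11  18  18  29  42  59  80 105  28  57  78  42  73
Maximum is 105 (e.g. 5 + 6 + 7 + 11 + 13 + 17 + 21 + 25).

105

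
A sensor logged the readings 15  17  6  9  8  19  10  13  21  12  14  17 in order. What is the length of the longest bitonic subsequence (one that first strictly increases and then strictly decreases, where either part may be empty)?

inc[i] = longest strictly increasing subsequence ending at i; dec[i] = longest strictly decreasing subsequence starting at i:
i:      1  2  3  4  5  6  7  8  9 10 11 12
a[i]:  15 17  6  9  8 19 10 13 21 12 14 17
inc:    1  2  1  2  2  3  3  4  5  4  5  6
dec:    3  3  1  2  1  3  1  2  2  1  1  1
Best peak at i=9 (value 21): inc=5, dec=2, length 5+2−1 = 6.

6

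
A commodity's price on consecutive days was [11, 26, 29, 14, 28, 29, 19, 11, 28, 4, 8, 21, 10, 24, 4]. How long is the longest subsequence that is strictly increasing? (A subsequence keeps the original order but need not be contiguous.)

Let dp[i] be the length of the longest such subsequence ending at index i:
i:      1  2  3  4  5  6  7  8  9 10 11 12 13 14 15
a[i]:  11 26 29 14 28 29 19 11 28  4  8 21 10 24  4
dp:     1  2  3  2  3  4  3  1  4  1  2  4  3  5  1
Maximum dp value is 5.

5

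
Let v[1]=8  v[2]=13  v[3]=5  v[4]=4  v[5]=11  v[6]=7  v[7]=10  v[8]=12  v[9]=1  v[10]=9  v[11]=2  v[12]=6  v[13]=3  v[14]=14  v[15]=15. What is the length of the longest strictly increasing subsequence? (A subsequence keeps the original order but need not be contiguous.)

Track the smallest tail for each achievable length (strict):
8 → extends → [8]
13 → extends → [8, 13]
5 → replaces 8 → [5, 13]
4 → replaces 5 → [4, 13]
11 → replaces 13 → [4, 11]
7 → replaces 11 → [4, 7]
10 → extends → [4, 7, 10]
12 → extends → [4, 7, 10, 12]
1 → replaces 4 → [1, 7, 10, 12]
9 → replaces 10 → [1, 7, 9, 12]
2 → replaces 7 → [1, 2, 9, 12]
6 → replaces 9 → [1, 2, 6, 12]
3 → replaces 6 → [1, 2, 3, 12]
14 → extends → [1, 2, 3, 12, 14]
15 → extends → [1, 2, 3, 12, 14, 15]
Six tails, so the longest strictly increasing subsequence has length 6 (e.g. 5, 7, 10, 12, 14, 15).

6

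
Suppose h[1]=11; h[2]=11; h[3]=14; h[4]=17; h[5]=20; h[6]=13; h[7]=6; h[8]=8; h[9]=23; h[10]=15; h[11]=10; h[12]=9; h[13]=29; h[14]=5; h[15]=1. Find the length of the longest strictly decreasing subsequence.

6

Negate each value so 'decreasing' becomes 'increasing', then run patience tails on the negated sequence:
-11 → extends → [-11]
-11 → already a tail → [-11]
-14 → replaces -11 → [-14]
-17 → replaces -14 → [-17]
-20 → replaces -17 → [-20]
-13 → extends → [-20, -13]
-6 → extends → [-20, -13, -6]
-8 → replaces -6 → [-20, -13, -8]
-23 → replaces -20 → [-23, -13, -8]
-15 → replaces -13 → [-23, -15, -8]
-10 → replaces -8 → [-23, -15, -10]
-9 → extends → [-23, -15, -10, -9]
-29 → replaces -23 → [-29, -15, -10, -9]
-5 → extends → [-29, -15, -10, -9, -5]
-1 → extends → [-29, -15, -10, -9, -5, -1]
Six tails, so the longest strictly decreasing subsequence of the original has length 6.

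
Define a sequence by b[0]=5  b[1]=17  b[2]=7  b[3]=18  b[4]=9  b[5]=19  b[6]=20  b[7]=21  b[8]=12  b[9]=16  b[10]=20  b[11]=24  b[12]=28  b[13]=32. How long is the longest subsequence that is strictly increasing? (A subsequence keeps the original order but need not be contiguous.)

9

Let dp[i] be the length of the longest such subsequence ending at index i:
i:      0  1  2  3  4  5  6  7  8  9 10 11 12 13
b[i]:   5 17  7 18  9 19 20 21 12 16 20 24 28 32
dp:     1  2  2  3  3  4  5  6  4  5  6  7  8  9
Maximum dp value is 9.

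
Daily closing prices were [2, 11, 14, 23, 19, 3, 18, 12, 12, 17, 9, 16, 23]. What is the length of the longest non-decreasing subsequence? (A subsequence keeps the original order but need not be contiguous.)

Let dp[i] be the length of the longest such subsequence ending at index i:
i:      1  2  3  4  5  6  7  8  9 10 11 12 13
a[i]:   2 11 14 23 19  3 18 12 12 17  9 16 23
dp:     1  2  3  4  4  2  4  3  4  5  3  5  6
Maximum dp value is 6.

6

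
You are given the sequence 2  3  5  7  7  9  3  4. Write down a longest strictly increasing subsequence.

2, 3, 5, 7, 9

Patience tails give the LIS length; then backtrack through the dp parents:
2 → extends → [2]
3 → extends → [2, 3]
5 → extends → [2, 3, 5]
7 → extends → [2, 3, 5, 7]
7 → already a tail → [2, 3, 5, 7]
9 → extends → [2, 3, 5, 7, 9]
3 → already a tail → [2, 3, 5, 7, 9]
4 → replaces 5 → [2, 3, 4, 7, 9]
Length 5; one witness is 2, 3, 5, 7, 9.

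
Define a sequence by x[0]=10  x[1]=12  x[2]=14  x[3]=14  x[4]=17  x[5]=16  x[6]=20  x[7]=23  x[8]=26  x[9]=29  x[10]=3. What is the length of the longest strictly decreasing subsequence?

Negate each value so 'decreasing' becomes 'increasing', then run patience tails on the negated sequence:
-10 → extends → [-10]
-12 → replaces -10 → [-12]
-14 → replaces -12 → [-14]
-14 → already a tail → [-14]
-17 → replaces -14 → [-17]
-16 → extends → [-17, -16]
-20 → replaces -17 → [-20, -16]
-23 → replaces -20 → [-23, -16]
-26 → replaces -23 → [-26, -16]
-29 → replaces -26 → [-29, -16]
-3 → extends → [-29, -16, -3]
Three tails, so the longest strictly decreasing subsequence of the original has length 3.

3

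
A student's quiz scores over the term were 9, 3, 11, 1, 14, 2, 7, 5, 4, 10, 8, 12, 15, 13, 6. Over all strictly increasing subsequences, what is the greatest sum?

Let S[i] be the best sum of a strictly increasing subsequence ending at i:
i:      1  2  3  4  5  6  7  8  9 10 11 12 13 14 15
a[i]:   9  3 11  1 14  2  7  5  4 10  8 12 15 13  6
S:      9  3 20  1 34  3 10  8  7 20 18 32 49 45 14
Maximum is 49 (e.g. 9 + 11 + 14 + 15).

49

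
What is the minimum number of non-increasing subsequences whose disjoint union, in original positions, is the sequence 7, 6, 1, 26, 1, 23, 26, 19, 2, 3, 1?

3

Place each on the leftmost legal pile:
7 → new pile 1 (tops now [7])
6 → pile 1 (tops now [6])
1 → pile 1 (tops now [1])
26 → new pile 2 (tops now [1, 26])
1 → pile 1 (tops now [1, 26])
23 → pile 2 (tops now [1, 23])
26 → new pile 3 (tops now [1, 23, 26])
19 → pile 2 (tops now [1, 19, 26])
2 → pile 2 (tops now [1, 2, 26])
3 → pile 3 (tops now [1, 2, 3])
1 → pile 1 (tops now [1, 2, 3])
Three piles.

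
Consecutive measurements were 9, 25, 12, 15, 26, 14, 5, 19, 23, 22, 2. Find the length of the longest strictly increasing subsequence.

5

Track the smallest tail for each achievable length (strict):
9 → extends → [9]
25 → extends → [9, 25]
12 → replaces 25 → [9, 12]
15 → extends → [9, 12, 15]
26 → extends → [9, 12, 15, 26]
14 → replaces 15 → [9, 12, 14, 26]
5 → replaces 9 → [5, 12, 14, 26]
19 → replaces 26 → [5, 12, 14, 19]
23 → extends → [5, 12, 14, 19, 23]
22 → replaces 23 → [5, 12, 14, 19, 22]
2 → replaces 5 → [2, 12, 14, 19, 22]
Five tails, so the longest strictly increasing subsequence has length 5 (e.g. 9, 12, 15, 19, 23).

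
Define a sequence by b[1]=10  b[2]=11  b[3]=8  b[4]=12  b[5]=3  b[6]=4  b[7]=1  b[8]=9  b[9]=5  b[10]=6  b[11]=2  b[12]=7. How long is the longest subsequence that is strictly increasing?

5

Let dp[i] be the length of the longest such subsequence ending at index i:
i:      1  2  3  4  5  6  7  8  9 10 11 12
b[i]:  10 11  8 12  3  4  1  9  5  6  2  7
dp:     1  2  1  3  1  2  1  3  3  4  2  5
Maximum dp value is 5.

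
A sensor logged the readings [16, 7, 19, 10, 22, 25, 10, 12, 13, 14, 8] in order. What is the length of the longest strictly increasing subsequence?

Let dp[i] be the length of the longest such subsequence ending at index i:
i:      1  2  3  4  5  6  7  8  9 10 11
a[i]:  16  7 19 10 22 25 10 12 13 14  8
dp:     1  1  2  2  3  4  2  3  4  5  2
Maximum dp value is 5.

5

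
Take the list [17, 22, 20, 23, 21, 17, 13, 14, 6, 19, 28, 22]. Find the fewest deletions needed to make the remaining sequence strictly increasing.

8

Fewest deletions = n − (longest strictly increasing subsequence).
i:      1  2  3  4  5  6  7  8  9 10 11 12
a[i]:  17 22 20 23 21 17 13 14  6 19 28 22
dp:     1  2  2  3  3  1  1  2  1  3  4  4
max dp = 4, so deletions = 12 − 4 = 8.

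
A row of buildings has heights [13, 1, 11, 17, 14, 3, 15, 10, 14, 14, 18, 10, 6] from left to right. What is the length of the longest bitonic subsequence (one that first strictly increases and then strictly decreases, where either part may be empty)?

inc[i] = longest strictly increasing subsequence ending at i; dec[i] = longest strictly decreasing subsequence starting at i:
i:      1  2  3  4  5  6  7  8  9 10 11 12 13
a[i]:  13  1 11 17 14  3 15 10 14 14 18 10  6
inc:    1  1  2  3  3  2  4  3  4  4  5  3  3
dec:    4  1  3  5  3  1  4  2  3  3  3  2  1
Best peak at i=4 (value 17): inc=3, dec=5, length 3+5−1 = 7.

7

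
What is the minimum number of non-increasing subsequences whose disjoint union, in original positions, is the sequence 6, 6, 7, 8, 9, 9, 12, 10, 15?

6

Place each on the leftmost legal pile:
6 → new pile 1 (tops now [6])
6 → pile 1 (tops now [6])
7 → new pile 2 (tops now [6, 7])
8 → new pile 3 (tops now [6, 7, 8])
9 → new pile 4 (tops now [6, 7, 8, 9])
9 → pile 4 (tops now [6, 7, 8, 9])
12 → new pile 5 (tops now [6, 7, 8, 9, 12])
10 → pile 5 (tops now [6, 7, 8, 9, 10])
15 → new pile 6 (tops now [6, 7, 8, 9, 10, 15])
Six piles.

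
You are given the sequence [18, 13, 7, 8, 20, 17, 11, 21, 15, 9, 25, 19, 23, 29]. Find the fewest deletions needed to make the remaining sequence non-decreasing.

Fewest deletions = n − (longest non-decreasing subsequence).
i:      1  2  3  4  5  6  7  8  9 10 11 12 13 14
a[i]:  18 13  7  8 20 17 11 21 15  9 25 19 23 29
dp:     1  1  1  2  3  3  3  4  4  3  5  5  6  7
max dp = 7, so deletions = 14 − 7 = 7.

7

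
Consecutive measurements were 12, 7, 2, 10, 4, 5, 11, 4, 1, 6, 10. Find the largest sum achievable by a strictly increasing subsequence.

28

Let S[i] be the best sum of a strictly increasing subsequence ending at i:
i:      1  2  3  4  5  6  7  8  9 10 11
a[i]:  12  7  2 10  4  5 11  4  1  6 10
S:     12  7  2 17  6 11 28  6  1 17 27
Maximum is 28 (e.g. 7 + 10 + 11).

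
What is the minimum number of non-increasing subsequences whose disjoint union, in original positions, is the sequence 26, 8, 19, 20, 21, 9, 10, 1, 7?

Place each on the leftmost legal pile:
26 → new pile 1 (tops now [26])
8 → pile 1 (tops now [8])
19 → new pile 2 (tops now [8, 19])
20 → new pile 3 (tops now [8, 19, 20])
21 → new pile 4 (tops now [8, 19, 20, 21])
9 → pile 2 (tops now [8, 9, 20, 21])
10 → pile 3 (tops now [8, 9, 10, 21])
1 → pile 1 (tops now [1, 9, 10, 21])
7 → pile 2 (tops now [1, 7, 10, 21])
Four piles.

4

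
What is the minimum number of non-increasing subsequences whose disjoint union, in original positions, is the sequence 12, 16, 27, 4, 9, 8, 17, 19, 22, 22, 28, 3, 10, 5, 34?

The minimum number of non-increasing subsequences covering a sequence equals the length of its longest strictly increasing subsequence.
LIS length is 7 (e.g. 12, 16, 17, 19, 22, 28, 34), so 7 piles are needed.

7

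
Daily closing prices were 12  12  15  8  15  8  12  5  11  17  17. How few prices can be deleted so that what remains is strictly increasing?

8

Fewest deletions = n − (longest strictly increasing subsequence).
i:      1  2  3  4  5  6  7  8  9 10 11
a[i]:  12 12 15  8 15  8 12  5 11 17 17
dp:     1  1  2  1  2  1  2  1  2  3  3
max dp = 3, so deletions = 11 − 3 = 8.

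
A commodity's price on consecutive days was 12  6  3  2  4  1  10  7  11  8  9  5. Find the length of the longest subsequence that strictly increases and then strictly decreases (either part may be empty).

6

inc[i] = longest strictly increasing subsequence ending at i; dec[i] = longest strictly decreasing subsequence starting at i:
i:      1  2  3  4  5  6  7  8  9 10 11 12
a[i]:  12  6  3  2  4  1 10  7 11  8  9  5
inc:    1  1  1  1  2  1  3  3  4  4  5  3
dec:    5  4  3  2  2  1  3  2  3  2  2  1
Best peak at i=9 (value 11): inc=4, dec=3, length 4+3−1 = 6.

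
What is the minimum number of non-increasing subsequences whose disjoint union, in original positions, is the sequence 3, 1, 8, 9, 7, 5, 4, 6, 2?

Place each on the leftmost legal pile:
3 → new pile 1 (tops now [3])
1 → pile 1 (tops now [1])
8 → new pile 2 (tops now [1, 8])
9 → new pile 3 (tops now [1, 8, 9])
7 → pile 2 (tops now [1, 7, 9])
5 → pile 2 (tops now [1, 5, 9])
4 → pile 2 (tops now [1, 4, 9])
6 → pile 3 (tops now [1, 4, 6])
2 → pile 2 (tops now [1, 2, 6])
Three piles.

3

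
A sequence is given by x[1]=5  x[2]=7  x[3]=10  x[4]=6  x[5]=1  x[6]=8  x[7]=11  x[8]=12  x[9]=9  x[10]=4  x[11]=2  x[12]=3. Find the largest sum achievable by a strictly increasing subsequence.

45

Let S[i] be the best sum of a strictly increasing subsequence ending at i:
i:      1  2  3  4  5  6  7  8  9 10 11 12
x[i]:   5  7 10  6  1  8 11 12  9  4  2  3
S:      5 12 22 11  1 20 33 45 29  5  3  6
Maximum is 45 (e.g. 5 + 7 + 10 + 11 + 12).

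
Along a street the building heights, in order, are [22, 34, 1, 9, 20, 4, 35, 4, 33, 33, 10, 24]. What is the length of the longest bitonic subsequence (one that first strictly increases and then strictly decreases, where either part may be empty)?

6

inc[i] = longest strictly increasing subsequence ending at i; dec[i] = longest strictly decreasing subsequence starting at i:
i:      1  2  3  4  5  6  7  8  9 10 11 12
a[i]:  22 34  1  9 20  4 35  4 33 33 10 24
inc:    1  2  1  2  3  2  4  2  4  4  3  4
dec:    3  3  1  2  2  1  3  1  2  2  1  1
Best peak at i=7 (value 35): inc=4, dec=3, length 4+3−1 = 6.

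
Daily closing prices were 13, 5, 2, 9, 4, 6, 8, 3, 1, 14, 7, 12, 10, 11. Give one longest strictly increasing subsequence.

2, 4, 6, 8, 10, 11

Patience tails give the LIS length; then backtrack through the dp parents:
13 → extends → [13]
5 → replaces 13 → [5]
2 → replaces 5 → [2]
9 → extends → [2, 9]
4 → replaces 9 → [2, 4]
6 → extends → [2, 4, 6]
8 → extends → [2, 4, 6, 8]
3 → replaces 4 → [2, 3, 6, 8]
1 → replaces 2 → [1, 3, 6, 8]
14 → extends → [1, 3, 6, 8, 14]
7 → replaces 8 → [1, 3, 6, 7, 14]
12 → replaces 14 → [1, 3, 6, 7, 12]
10 → replaces 12 → [1, 3, 6, 7, 10]
11 → extends → [1, 3, 6, 7, 10, 11]
Length 6; one witness is 2, 4, 6, 8, 10, 11.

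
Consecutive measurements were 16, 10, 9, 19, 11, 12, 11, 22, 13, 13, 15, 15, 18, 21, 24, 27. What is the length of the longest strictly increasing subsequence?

Track the smallest tail for each achievable length (strict):
16 → extends → [16]
10 → replaces 16 → [10]
9 → replaces 10 → [9]
19 → extends → [9, 19]
11 → replaces 19 → [9, 11]
12 → extends → [9, 11, 12]
11 → already a tail → [9, 11, 12]
22 → extends → [9, 11, 12, 22]
13 → replaces 22 → [9, 11, 12, 13]
13 → already a tail → [9, 11, 12, 13]
15 → extends → [9, 11, 12, 13, 15]
15 → already a tail → [9, 11, 12, 13, 15]
18 → extends → [9, 11, 12, 13, 15, 18]
21 → extends → [9, 11, 12, 13, 15, 18, 21]
24 → extends → [9, 11, 12, 13, 15, 18, 21, 24]
27 → extends → [9, 11, 12, 13, 15, 18, 21, 24, 27]
Nine tails, so the longest strictly increasing subsequence has length 9 (e.g. 10, 11, 12, 13, 15, 18, 21, 24, 27).

9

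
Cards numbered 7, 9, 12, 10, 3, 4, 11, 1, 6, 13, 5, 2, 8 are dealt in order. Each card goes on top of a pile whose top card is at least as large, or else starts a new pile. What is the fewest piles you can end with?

5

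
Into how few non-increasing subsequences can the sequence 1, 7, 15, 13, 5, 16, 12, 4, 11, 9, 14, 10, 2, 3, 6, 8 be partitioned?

The minimum number of non-increasing subsequences covering a sequence equals the length of its longest strictly increasing subsequence.
LIS length is 5 (e.g. 1, 2, 3, 6, 8), so 5 piles are needed.

5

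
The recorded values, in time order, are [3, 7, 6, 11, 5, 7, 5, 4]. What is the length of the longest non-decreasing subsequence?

3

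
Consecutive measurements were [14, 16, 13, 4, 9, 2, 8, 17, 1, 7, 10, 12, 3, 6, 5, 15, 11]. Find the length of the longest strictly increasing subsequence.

5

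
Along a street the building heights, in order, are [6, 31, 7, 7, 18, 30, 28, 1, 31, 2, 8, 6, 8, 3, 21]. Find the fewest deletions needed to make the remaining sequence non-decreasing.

Fewest deletions = n − (longest non-decreasing subsequence).
Patience tails:
6 → extends → [6]
31 → extends → [6, 31]
7 → replaces 31 → [6, 7]
7 → extends → [6, 7, 7]
18 → extends → [6, 7, 7, 18]
30 → extends → [6, 7, 7, 18, 30]
28 → replaces 30 → [6, 7, 7, 18, 28]
1 → replaces 6 → [1, 7, 7, 18, 28]
31 → extends → [1, 7, 7, 18, 28, 31]
2 → replaces 7 → [1, 2, 7, 18, 28, 31]
8 → replaces 18 → [1, 2, 7, 8, 28, 31]
6 → replaces 7 → [1, 2, 6, 8, 28, 31]
8 → replaces 28 → [1, 2, 6, 8, 8, 31]
3 → replaces 6 → [1, 2, 3, 8, 8, 31]
21 → replaces 31 → [1, 2, 3, 8, 8, 21]
Longest non-decreasing subsequence has length 6, so deletions = 15 − 6 = 9.

9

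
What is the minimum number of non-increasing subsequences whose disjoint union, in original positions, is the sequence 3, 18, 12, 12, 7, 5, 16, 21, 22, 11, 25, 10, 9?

Place each on the leftmost legal pile:
3 → new pile 1 (tops now [3])
18 → new pile 2 (tops now [3, 18])
12 → pile 2 (tops now [3, 12])
12 → pile 2 (tops now [3, 12])
7 → pile 2 (tops now [3, 7])
5 → pile 2 (tops now [3, 5])
16 → new pile 3 (tops now [3, 5, 16])
21 → new pile 4 (tops now [3, 5, 16, 21])
22 → new pile 5 (tops now [3, 5, 16, 21, 22])
11 → pile 3 (tops now [3, 5, 11, 21, 22])
25 → new pile 6 (tops now [3, 5, 11, 21, 22, 25])
10 → pile 3 (tops now [3, 5, 10, 21, 22, 25])
9 → pile 3 (tops now [3, 5, 9, 21, 22, 25])
Six piles.

6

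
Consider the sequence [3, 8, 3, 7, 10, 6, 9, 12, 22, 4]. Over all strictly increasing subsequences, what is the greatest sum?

Let S[i] be the best sum of a strictly increasing subsequence ending at i:
i:      1  2  3  4  5  6  7  8  9 10
a[i]:   3  8  3  7 10  6  9 12 22  4
S:      3 11  3 10 21  9 20 33 55  7
Maximum is 55 (e.g. 3 + 8 + 10 + 12 + 22).

55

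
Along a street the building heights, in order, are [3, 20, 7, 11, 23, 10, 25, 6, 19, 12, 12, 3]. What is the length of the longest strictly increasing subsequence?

5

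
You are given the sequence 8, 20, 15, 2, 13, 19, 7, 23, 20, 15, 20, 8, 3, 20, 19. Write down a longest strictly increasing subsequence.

8, 15, 19, 23

Patience tails give the LIS length; then backtrack through the dp parents:
8 → extends → [8]
20 → extends → [8, 20]
15 → replaces 20 → [8, 15]
2 → replaces 8 → [2, 15]
13 → replaces 15 → [2, 13]
19 → extends → [2, 13, 19]
7 → replaces 13 → [2, 7, 19]
23 → extends → [2, 7, 19, 23]
20 → replaces 23 → [2, 7, 19, 20]
15 → replaces 19 → [2, 7, 15, 20]
20 → already a tail → [2, 7, 15, 20]
8 → replaces 15 → [2, 7, 8, 20]
3 → replaces 7 → [2, 3, 8, 20]
20 → already a tail → [2, 3, 8, 20]
19 → replaces 20 → [2, 3, 8, 19]
Length 4; one witness is 8, 15, 19, 23.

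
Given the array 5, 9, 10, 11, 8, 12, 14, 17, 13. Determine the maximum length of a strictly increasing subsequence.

7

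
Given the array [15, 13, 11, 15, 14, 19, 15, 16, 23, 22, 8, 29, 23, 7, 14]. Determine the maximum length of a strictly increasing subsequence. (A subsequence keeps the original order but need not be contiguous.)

6

Track the smallest tail for each achievable length (strict):
15 → extends → [15]
13 → replaces 15 → [13]
11 → replaces 13 → [11]
15 → extends → [11, 15]
14 → replaces 15 → [11, 14]
19 → extends → [11, 14, 19]
15 → replaces 19 → [11, 14, 15]
16 → extends → [11, 14, 15, 16]
23 → extends → [11, 14, 15, 16, 23]
22 → replaces 23 → [11, 14, 15, 16, 22]
8 → replaces 11 → [8, 14, 15, 16, 22]
29 → extends → [8, 14, 15, 16, 22, 29]
23 → replaces 29 → [8, 14, 15, 16, 22, 23]
7 → replaces 8 → [7, 14, 15, 16, 22, 23]
14 → already a tail → [7, 14, 15, 16, 22, 23]
Six tails, so the longest strictly increasing subsequence has length 6 (e.g. 13, 14, 15, 16, 23, 29).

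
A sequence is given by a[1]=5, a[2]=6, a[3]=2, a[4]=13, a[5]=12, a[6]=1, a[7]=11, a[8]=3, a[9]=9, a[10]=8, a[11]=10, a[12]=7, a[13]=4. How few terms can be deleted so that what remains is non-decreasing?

Fewest deletions = n − (longest non-decreasing subsequence).
i:      1  2  3  4  5  6  7  8  9 10 11 12 13
a[i]:   5  6  2 13 12  1 11  3  9  8 10  7  4
dp:     1  2  1  3  3  1  3  2  3  3  4  3  3
max dp = 4, so deletions = 13 − 4 = 9.

9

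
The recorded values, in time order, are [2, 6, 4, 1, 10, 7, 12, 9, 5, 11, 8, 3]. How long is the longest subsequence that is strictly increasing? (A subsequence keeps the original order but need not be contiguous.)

5

Track the smallest tail for each achievable length (strict):
2 → extends → [2]
6 → extends → [2, 6]
4 → replaces 6 → [2, 4]
1 → replaces 2 → [1, 4]
10 → extends → [1, 4, 10]
7 → replaces 10 → [1, 4, 7]
12 → extends → [1, 4, 7, 12]
9 → replaces 12 → [1, 4, 7, 9]
5 → replaces 7 → [1, 4, 5, 9]
11 → extends → [1, 4, 5, 9, 11]
8 → replaces 9 → [1, 4, 5, 8, 11]
3 → replaces 4 → [1, 3, 5, 8, 11]
Five tails, so the longest strictly increasing subsequence has length 5 (e.g. 2, 6, 7, 9, 11).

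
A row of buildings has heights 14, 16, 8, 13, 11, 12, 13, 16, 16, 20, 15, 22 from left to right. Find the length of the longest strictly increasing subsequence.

Let dp[i] be the length of the longest such subsequence ending at index i:
i:      1  2  3  4  5  6  7  8  9 10 11 12
a[i]:  14 16  8 13 11 12 13 16 16 20 15 22
dp:     1  2  1  2  2  3  4  5  5  6  5  7
Maximum dp value is 7.

7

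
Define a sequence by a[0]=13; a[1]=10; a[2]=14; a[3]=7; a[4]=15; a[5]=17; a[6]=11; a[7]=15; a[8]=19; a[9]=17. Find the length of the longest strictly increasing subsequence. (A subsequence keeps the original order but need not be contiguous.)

5

Track the smallest tail for each achievable length (strict):
13 → extends → [13]
10 → replaces 13 → [10]
14 → extends → [10, 14]
7 → replaces 10 → [7, 14]
15 → extends → [7, 14, 15]
17 → extends → [7, 14, 15, 17]
11 → replaces 14 → [7, 11, 15, 17]
15 → already a tail → [7, 11, 15, 17]
19 → extends → [7, 11, 15, 17, 19]
17 → already a tail → [7, 11, 15, 17, 19]
Five tails, so the longest strictly increasing subsequence has length 5 (e.g. 13, 14, 15, 17, 19).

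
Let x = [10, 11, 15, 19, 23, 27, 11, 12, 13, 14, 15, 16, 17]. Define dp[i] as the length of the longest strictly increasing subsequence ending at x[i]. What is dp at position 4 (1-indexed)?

dp[i] = 1 + max{dp[j] : j<i, x[j]<x[i]} (or 1 if no such j):
i:      1  2  3  4  5  6  7  8  9 10 11 12 13
x[i]:  10 11 15 19 23 27 11 12 13 14 15 16 17
dp:     1  2  3  4  5  6  2  3  4  5  6  7  8
At index 4 the value is 4.

4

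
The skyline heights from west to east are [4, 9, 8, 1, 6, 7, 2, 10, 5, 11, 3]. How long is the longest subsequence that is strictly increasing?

5

Track the smallest tail for each achievable length (strict):
4 → extends → [4]
9 → extends → [4, 9]
8 → replaces 9 → [4, 8]
1 → replaces 4 → [1, 8]
6 → replaces 8 → [1, 6]
7 → extends → [1, 6, 7]
2 → replaces 6 → [1, 2, 7]
10 → extends → [1, 2, 7, 10]
5 → replaces 7 → [1, 2, 5, 10]
11 → extends → [1, 2, 5, 10, 11]
3 → replaces 5 → [1, 2, 3, 10, 11]
Five tails, so the longest strictly increasing subsequence has length 5 (e.g. 4, 6, 7, 10, 11).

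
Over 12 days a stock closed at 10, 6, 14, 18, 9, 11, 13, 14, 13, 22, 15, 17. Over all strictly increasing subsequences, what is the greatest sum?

Let S[i] be the best sum of a strictly increasing subsequence ending at i:
i:      1  2  3  4  5  6  7  8  9 10 11 12
a[i]:  10  6 14 18  9 11 13 14 13 22 15 17
S:     10  6 24 42 15 26 39 53 39 75 68 85
Maximum is 85 (e.g. 6 + 9 + 11 + 13 + 14 + 15 + 17).

85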